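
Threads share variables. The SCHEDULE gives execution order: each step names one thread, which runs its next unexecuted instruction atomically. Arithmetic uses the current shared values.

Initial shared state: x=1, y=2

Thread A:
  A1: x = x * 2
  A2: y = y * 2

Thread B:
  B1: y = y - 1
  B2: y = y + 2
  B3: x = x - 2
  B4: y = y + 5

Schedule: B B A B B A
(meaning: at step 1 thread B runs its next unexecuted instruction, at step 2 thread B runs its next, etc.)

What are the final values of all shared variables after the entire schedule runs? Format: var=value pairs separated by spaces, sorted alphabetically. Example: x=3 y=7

Step 1: thread B executes B1 (y = y - 1). Shared: x=1 y=1. PCs: A@0 B@1
Step 2: thread B executes B2 (y = y + 2). Shared: x=1 y=3. PCs: A@0 B@2
Step 3: thread A executes A1 (x = x * 2). Shared: x=2 y=3. PCs: A@1 B@2
Step 4: thread B executes B3 (x = x - 2). Shared: x=0 y=3. PCs: A@1 B@3
Step 5: thread B executes B4 (y = y + 5). Shared: x=0 y=8. PCs: A@1 B@4
Step 6: thread A executes A2 (y = y * 2). Shared: x=0 y=16. PCs: A@2 B@4

Answer: x=0 y=16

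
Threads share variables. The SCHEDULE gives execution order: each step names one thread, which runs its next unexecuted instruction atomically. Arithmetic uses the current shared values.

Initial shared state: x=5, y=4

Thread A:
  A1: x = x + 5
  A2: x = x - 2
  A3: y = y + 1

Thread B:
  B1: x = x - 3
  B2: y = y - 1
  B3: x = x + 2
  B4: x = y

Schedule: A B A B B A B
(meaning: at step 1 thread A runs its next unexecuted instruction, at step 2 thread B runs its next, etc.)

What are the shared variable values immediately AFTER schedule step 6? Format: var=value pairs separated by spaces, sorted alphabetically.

Answer: x=7 y=4

Derivation:
Step 1: thread A executes A1 (x = x + 5). Shared: x=10 y=4. PCs: A@1 B@0
Step 2: thread B executes B1 (x = x - 3). Shared: x=7 y=4. PCs: A@1 B@1
Step 3: thread A executes A2 (x = x - 2). Shared: x=5 y=4. PCs: A@2 B@1
Step 4: thread B executes B2 (y = y - 1). Shared: x=5 y=3. PCs: A@2 B@2
Step 5: thread B executes B3 (x = x + 2). Shared: x=7 y=3. PCs: A@2 B@3
Step 6: thread A executes A3 (y = y + 1). Shared: x=7 y=4. PCs: A@3 B@3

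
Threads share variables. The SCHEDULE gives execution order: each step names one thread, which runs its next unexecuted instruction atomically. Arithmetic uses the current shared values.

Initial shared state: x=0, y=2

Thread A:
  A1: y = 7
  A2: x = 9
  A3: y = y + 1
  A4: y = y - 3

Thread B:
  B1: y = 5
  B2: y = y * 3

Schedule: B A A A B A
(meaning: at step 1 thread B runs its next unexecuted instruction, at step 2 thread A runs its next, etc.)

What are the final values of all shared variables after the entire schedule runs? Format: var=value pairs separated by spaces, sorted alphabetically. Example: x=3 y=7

Step 1: thread B executes B1 (y = 5). Shared: x=0 y=5. PCs: A@0 B@1
Step 2: thread A executes A1 (y = 7). Shared: x=0 y=7. PCs: A@1 B@1
Step 3: thread A executes A2 (x = 9). Shared: x=9 y=7. PCs: A@2 B@1
Step 4: thread A executes A3 (y = y + 1). Shared: x=9 y=8. PCs: A@3 B@1
Step 5: thread B executes B2 (y = y * 3). Shared: x=9 y=24. PCs: A@3 B@2
Step 6: thread A executes A4 (y = y - 3). Shared: x=9 y=21. PCs: A@4 B@2

Answer: x=9 y=21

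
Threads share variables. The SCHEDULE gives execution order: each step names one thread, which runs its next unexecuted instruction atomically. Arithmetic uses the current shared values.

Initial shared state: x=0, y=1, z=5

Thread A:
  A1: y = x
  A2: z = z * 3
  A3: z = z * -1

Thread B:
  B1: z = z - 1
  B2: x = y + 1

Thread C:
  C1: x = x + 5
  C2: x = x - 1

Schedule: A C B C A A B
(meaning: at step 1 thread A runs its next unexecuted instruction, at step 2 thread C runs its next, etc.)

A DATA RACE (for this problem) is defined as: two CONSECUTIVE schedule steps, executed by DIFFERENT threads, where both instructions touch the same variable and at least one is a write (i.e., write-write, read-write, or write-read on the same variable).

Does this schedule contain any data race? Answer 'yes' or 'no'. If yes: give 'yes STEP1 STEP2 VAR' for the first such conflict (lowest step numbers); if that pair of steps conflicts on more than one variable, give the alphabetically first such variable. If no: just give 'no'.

Steps 1,2: A(y = x) vs C(x = x + 5). RACE on x (R-W).
Steps 2,3: C(r=x,w=x) vs B(r=z,w=z). No conflict.
Steps 3,4: B(r=z,w=z) vs C(r=x,w=x). No conflict.
Steps 4,5: C(r=x,w=x) vs A(r=z,w=z). No conflict.
Steps 5,6: same thread (A). No race.
Steps 6,7: A(r=z,w=z) vs B(r=y,w=x). No conflict.
First conflict at steps 1,2.

Answer: yes 1 2 x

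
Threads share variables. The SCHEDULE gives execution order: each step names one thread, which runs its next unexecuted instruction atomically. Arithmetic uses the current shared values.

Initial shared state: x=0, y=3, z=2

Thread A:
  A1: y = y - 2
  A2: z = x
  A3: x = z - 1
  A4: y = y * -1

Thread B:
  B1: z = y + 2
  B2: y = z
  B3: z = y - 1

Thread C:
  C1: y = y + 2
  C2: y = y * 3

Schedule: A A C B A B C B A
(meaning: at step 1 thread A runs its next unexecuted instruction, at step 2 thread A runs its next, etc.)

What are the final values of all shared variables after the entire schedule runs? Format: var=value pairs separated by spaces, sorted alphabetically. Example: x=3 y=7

Step 1: thread A executes A1 (y = y - 2). Shared: x=0 y=1 z=2. PCs: A@1 B@0 C@0
Step 2: thread A executes A2 (z = x). Shared: x=0 y=1 z=0. PCs: A@2 B@0 C@0
Step 3: thread C executes C1 (y = y + 2). Shared: x=0 y=3 z=0. PCs: A@2 B@0 C@1
Step 4: thread B executes B1 (z = y + 2). Shared: x=0 y=3 z=5. PCs: A@2 B@1 C@1
Step 5: thread A executes A3 (x = z - 1). Shared: x=4 y=3 z=5. PCs: A@3 B@1 C@1
Step 6: thread B executes B2 (y = z). Shared: x=4 y=5 z=5. PCs: A@3 B@2 C@1
Step 7: thread C executes C2 (y = y * 3). Shared: x=4 y=15 z=5. PCs: A@3 B@2 C@2
Step 8: thread B executes B3 (z = y - 1). Shared: x=4 y=15 z=14. PCs: A@3 B@3 C@2
Step 9: thread A executes A4 (y = y * -1). Shared: x=4 y=-15 z=14. PCs: A@4 B@3 C@2

Answer: x=4 y=-15 z=14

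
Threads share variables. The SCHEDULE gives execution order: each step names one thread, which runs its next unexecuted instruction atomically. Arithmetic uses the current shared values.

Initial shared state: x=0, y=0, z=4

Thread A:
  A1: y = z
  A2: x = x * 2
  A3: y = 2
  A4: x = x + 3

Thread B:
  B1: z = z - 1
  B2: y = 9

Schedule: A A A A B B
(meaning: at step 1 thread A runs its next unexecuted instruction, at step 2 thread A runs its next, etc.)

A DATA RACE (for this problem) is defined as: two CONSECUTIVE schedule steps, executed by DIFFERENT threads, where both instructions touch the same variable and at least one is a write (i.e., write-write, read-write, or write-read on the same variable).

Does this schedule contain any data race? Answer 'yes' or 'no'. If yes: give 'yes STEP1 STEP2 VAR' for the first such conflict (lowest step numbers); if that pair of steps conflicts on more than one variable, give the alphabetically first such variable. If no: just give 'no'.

Answer: no

Derivation:
Steps 1,2: same thread (A). No race.
Steps 2,3: same thread (A). No race.
Steps 3,4: same thread (A). No race.
Steps 4,5: A(r=x,w=x) vs B(r=z,w=z). No conflict.
Steps 5,6: same thread (B). No race.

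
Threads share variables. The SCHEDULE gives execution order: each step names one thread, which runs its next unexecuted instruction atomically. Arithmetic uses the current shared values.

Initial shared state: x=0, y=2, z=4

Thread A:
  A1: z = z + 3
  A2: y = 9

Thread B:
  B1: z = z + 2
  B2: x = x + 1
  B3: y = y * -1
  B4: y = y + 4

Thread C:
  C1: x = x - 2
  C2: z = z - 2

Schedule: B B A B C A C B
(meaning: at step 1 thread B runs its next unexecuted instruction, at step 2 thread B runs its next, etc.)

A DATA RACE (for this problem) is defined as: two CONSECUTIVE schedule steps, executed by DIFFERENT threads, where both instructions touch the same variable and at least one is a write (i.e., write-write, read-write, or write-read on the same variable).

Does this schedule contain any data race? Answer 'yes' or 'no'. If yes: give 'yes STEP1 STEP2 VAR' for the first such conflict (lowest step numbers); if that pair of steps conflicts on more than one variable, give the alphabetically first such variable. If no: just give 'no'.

Answer: no

Derivation:
Steps 1,2: same thread (B). No race.
Steps 2,3: B(r=x,w=x) vs A(r=z,w=z). No conflict.
Steps 3,4: A(r=z,w=z) vs B(r=y,w=y). No conflict.
Steps 4,5: B(r=y,w=y) vs C(r=x,w=x). No conflict.
Steps 5,6: C(r=x,w=x) vs A(r=-,w=y). No conflict.
Steps 6,7: A(r=-,w=y) vs C(r=z,w=z). No conflict.
Steps 7,8: C(r=z,w=z) vs B(r=y,w=y). No conflict.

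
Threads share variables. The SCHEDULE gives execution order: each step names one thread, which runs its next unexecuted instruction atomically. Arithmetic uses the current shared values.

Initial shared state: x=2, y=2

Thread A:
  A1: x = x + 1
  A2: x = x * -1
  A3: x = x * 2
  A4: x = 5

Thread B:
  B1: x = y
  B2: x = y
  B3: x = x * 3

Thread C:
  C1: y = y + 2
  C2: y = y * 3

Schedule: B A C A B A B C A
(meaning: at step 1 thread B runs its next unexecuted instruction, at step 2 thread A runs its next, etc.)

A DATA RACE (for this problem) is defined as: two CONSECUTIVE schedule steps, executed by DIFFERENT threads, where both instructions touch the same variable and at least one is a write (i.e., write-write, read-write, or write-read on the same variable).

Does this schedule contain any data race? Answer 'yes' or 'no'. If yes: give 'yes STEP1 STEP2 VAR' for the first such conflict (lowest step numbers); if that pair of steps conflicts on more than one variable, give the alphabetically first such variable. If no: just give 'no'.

Steps 1,2: B(x = y) vs A(x = x + 1). RACE on x (W-W).
Steps 2,3: A(r=x,w=x) vs C(r=y,w=y). No conflict.
Steps 3,4: C(r=y,w=y) vs A(r=x,w=x). No conflict.
Steps 4,5: A(x = x * -1) vs B(x = y). RACE on x (W-W).
Steps 5,6: B(x = y) vs A(x = x * 2). RACE on x (W-W).
Steps 6,7: A(x = x * 2) vs B(x = x * 3). RACE on x (W-W).
Steps 7,8: B(r=x,w=x) vs C(r=y,w=y). No conflict.
Steps 8,9: C(r=y,w=y) vs A(r=-,w=x). No conflict.
First conflict at steps 1,2.

Answer: yes 1 2 x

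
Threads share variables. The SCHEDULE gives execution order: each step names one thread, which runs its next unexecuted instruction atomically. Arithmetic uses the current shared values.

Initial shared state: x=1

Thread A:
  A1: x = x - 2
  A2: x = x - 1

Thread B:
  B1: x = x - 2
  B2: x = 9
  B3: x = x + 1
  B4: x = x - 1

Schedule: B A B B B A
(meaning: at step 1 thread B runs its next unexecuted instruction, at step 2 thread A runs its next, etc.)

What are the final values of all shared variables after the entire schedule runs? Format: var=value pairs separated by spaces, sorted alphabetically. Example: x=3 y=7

Answer: x=8

Derivation:
Step 1: thread B executes B1 (x = x - 2). Shared: x=-1. PCs: A@0 B@1
Step 2: thread A executes A1 (x = x - 2). Shared: x=-3. PCs: A@1 B@1
Step 3: thread B executes B2 (x = 9). Shared: x=9. PCs: A@1 B@2
Step 4: thread B executes B3 (x = x + 1). Shared: x=10. PCs: A@1 B@3
Step 5: thread B executes B4 (x = x - 1). Shared: x=9. PCs: A@1 B@4
Step 6: thread A executes A2 (x = x - 1). Shared: x=8. PCs: A@2 B@4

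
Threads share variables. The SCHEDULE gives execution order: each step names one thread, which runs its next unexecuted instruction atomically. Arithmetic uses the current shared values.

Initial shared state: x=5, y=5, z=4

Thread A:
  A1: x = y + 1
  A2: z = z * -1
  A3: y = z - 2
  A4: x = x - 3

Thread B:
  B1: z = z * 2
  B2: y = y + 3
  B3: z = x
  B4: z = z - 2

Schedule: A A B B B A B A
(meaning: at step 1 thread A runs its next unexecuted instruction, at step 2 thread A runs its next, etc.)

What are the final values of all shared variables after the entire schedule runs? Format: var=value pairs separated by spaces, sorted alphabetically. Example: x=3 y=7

Answer: x=3 y=4 z=4

Derivation:
Step 1: thread A executes A1 (x = y + 1). Shared: x=6 y=5 z=4. PCs: A@1 B@0
Step 2: thread A executes A2 (z = z * -1). Shared: x=6 y=5 z=-4. PCs: A@2 B@0
Step 3: thread B executes B1 (z = z * 2). Shared: x=6 y=5 z=-8. PCs: A@2 B@1
Step 4: thread B executes B2 (y = y + 3). Shared: x=6 y=8 z=-8. PCs: A@2 B@2
Step 5: thread B executes B3 (z = x). Shared: x=6 y=8 z=6. PCs: A@2 B@3
Step 6: thread A executes A3 (y = z - 2). Shared: x=6 y=4 z=6. PCs: A@3 B@3
Step 7: thread B executes B4 (z = z - 2). Shared: x=6 y=4 z=4. PCs: A@3 B@4
Step 8: thread A executes A4 (x = x - 3). Shared: x=3 y=4 z=4. PCs: A@4 B@4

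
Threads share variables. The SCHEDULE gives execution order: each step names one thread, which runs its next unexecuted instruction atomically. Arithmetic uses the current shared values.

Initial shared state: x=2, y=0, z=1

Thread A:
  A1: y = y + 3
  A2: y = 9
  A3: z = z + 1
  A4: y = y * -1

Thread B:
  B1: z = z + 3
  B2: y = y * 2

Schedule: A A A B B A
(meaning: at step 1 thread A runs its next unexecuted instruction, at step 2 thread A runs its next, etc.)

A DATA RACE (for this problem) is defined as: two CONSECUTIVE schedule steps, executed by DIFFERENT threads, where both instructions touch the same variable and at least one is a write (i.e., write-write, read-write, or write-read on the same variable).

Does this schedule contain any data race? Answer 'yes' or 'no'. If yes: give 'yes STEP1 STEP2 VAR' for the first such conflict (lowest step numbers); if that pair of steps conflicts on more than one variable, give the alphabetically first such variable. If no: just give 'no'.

Steps 1,2: same thread (A). No race.
Steps 2,3: same thread (A). No race.
Steps 3,4: A(z = z + 1) vs B(z = z + 3). RACE on z (W-W).
Steps 4,5: same thread (B). No race.
Steps 5,6: B(y = y * 2) vs A(y = y * -1). RACE on y (W-W).
First conflict at steps 3,4.

Answer: yes 3 4 z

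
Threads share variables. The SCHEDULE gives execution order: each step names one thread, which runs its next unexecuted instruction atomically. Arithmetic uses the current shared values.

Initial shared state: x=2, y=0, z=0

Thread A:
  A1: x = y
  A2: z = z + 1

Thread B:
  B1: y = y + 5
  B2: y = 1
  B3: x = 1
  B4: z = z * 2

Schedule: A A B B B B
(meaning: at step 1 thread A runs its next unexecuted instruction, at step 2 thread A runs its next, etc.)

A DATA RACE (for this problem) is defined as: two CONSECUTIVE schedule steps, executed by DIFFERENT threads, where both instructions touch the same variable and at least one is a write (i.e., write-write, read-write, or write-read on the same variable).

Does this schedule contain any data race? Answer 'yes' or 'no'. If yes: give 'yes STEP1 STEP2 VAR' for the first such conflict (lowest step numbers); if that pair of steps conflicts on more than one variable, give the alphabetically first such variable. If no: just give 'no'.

Steps 1,2: same thread (A). No race.
Steps 2,3: A(r=z,w=z) vs B(r=y,w=y). No conflict.
Steps 3,4: same thread (B). No race.
Steps 4,5: same thread (B). No race.
Steps 5,6: same thread (B). No race.

Answer: no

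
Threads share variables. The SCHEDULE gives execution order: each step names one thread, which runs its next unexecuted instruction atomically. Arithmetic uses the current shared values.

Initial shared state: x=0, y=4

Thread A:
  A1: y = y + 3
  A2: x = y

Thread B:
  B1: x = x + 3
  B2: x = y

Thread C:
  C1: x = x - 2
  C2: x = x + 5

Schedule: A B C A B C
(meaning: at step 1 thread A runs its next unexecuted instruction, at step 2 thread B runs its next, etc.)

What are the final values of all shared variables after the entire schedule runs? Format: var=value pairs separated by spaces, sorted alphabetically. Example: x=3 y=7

Step 1: thread A executes A1 (y = y + 3). Shared: x=0 y=7. PCs: A@1 B@0 C@0
Step 2: thread B executes B1 (x = x + 3). Shared: x=3 y=7. PCs: A@1 B@1 C@0
Step 3: thread C executes C1 (x = x - 2). Shared: x=1 y=7. PCs: A@1 B@1 C@1
Step 4: thread A executes A2 (x = y). Shared: x=7 y=7. PCs: A@2 B@1 C@1
Step 5: thread B executes B2 (x = y). Shared: x=7 y=7. PCs: A@2 B@2 C@1
Step 6: thread C executes C2 (x = x + 5). Shared: x=12 y=7. PCs: A@2 B@2 C@2

Answer: x=12 y=7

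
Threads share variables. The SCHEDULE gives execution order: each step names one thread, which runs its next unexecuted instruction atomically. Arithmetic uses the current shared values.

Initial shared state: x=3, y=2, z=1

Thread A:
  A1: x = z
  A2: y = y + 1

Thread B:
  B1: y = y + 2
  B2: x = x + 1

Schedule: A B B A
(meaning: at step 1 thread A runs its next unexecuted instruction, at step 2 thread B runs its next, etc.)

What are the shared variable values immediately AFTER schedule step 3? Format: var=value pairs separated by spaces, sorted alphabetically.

Step 1: thread A executes A1 (x = z). Shared: x=1 y=2 z=1. PCs: A@1 B@0
Step 2: thread B executes B1 (y = y + 2). Shared: x=1 y=4 z=1. PCs: A@1 B@1
Step 3: thread B executes B2 (x = x + 1). Shared: x=2 y=4 z=1. PCs: A@1 B@2

Answer: x=2 y=4 z=1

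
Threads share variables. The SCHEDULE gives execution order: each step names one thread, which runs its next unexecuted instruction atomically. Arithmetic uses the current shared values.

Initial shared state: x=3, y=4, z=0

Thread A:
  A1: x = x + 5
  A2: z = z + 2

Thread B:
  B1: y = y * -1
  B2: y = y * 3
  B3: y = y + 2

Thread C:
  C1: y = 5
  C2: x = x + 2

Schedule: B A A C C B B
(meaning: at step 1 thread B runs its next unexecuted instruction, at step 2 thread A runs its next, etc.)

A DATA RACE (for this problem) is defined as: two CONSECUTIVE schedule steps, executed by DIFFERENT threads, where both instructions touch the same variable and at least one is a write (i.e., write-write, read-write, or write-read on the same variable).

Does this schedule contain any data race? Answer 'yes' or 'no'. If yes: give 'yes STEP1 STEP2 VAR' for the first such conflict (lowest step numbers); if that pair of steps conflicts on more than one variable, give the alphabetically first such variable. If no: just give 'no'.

Steps 1,2: B(r=y,w=y) vs A(r=x,w=x). No conflict.
Steps 2,3: same thread (A). No race.
Steps 3,4: A(r=z,w=z) vs C(r=-,w=y). No conflict.
Steps 4,5: same thread (C). No race.
Steps 5,6: C(r=x,w=x) vs B(r=y,w=y). No conflict.
Steps 6,7: same thread (B). No race.

Answer: no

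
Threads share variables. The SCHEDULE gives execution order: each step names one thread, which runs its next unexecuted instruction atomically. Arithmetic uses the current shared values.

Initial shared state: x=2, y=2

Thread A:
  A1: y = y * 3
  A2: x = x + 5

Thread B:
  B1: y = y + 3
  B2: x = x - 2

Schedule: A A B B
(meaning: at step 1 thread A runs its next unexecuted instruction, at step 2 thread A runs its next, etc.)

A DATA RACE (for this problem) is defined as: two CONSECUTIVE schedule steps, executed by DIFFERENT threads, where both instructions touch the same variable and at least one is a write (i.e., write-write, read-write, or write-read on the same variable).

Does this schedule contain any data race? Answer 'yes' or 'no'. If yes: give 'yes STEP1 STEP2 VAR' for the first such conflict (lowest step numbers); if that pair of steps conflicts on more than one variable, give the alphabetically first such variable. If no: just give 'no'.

Answer: no

Derivation:
Steps 1,2: same thread (A). No race.
Steps 2,3: A(r=x,w=x) vs B(r=y,w=y). No conflict.
Steps 3,4: same thread (B). No race.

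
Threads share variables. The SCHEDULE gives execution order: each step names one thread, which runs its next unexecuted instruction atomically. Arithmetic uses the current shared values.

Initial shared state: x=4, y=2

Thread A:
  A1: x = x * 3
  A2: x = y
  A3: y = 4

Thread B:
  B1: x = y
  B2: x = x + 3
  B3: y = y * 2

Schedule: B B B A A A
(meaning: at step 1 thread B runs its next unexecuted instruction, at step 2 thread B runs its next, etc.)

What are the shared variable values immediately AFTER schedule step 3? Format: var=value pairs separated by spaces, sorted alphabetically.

Step 1: thread B executes B1 (x = y). Shared: x=2 y=2. PCs: A@0 B@1
Step 2: thread B executes B2 (x = x + 3). Shared: x=5 y=2. PCs: A@0 B@2
Step 3: thread B executes B3 (y = y * 2). Shared: x=5 y=4. PCs: A@0 B@3

Answer: x=5 y=4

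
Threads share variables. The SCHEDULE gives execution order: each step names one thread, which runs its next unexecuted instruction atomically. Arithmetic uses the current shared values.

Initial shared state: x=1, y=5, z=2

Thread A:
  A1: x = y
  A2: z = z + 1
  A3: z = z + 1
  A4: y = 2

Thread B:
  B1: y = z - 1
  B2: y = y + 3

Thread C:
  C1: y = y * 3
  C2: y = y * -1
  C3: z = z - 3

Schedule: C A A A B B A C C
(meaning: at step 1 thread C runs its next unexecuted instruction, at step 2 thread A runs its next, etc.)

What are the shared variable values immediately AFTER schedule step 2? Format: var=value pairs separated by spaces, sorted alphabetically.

Step 1: thread C executes C1 (y = y * 3). Shared: x=1 y=15 z=2. PCs: A@0 B@0 C@1
Step 2: thread A executes A1 (x = y). Shared: x=15 y=15 z=2. PCs: A@1 B@0 C@1

Answer: x=15 y=15 z=2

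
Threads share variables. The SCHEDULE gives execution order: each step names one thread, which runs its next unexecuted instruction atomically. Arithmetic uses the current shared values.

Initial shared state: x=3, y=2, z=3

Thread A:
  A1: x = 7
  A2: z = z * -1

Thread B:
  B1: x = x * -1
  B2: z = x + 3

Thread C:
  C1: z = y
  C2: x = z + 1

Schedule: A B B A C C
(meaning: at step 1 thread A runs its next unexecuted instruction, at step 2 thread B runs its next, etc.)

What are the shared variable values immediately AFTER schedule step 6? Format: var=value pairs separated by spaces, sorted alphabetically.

Answer: x=3 y=2 z=2

Derivation:
Step 1: thread A executes A1 (x = 7). Shared: x=7 y=2 z=3. PCs: A@1 B@0 C@0
Step 2: thread B executes B1 (x = x * -1). Shared: x=-7 y=2 z=3. PCs: A@1 B@1 C@0
Step 3: thread B executes B2 (z = x + 3). Shared: x=-7 y=2 z=-4. PCs: A@1 B@2 C@0
Step 4: thread A executes A2 (z = z * -1). Shared: x=-7 y=2 z=4. PCs: A@2 B@2 C@0
Step 5: thread C executes C1 (z = y). Shared: x=-7 y=2 z=2. PCs: A@2 B@2 C@1
Step 6: thread C executes C2 (x = z + 1). Shared: x=3 y=2 z=2. PCs: A@2 B@2 C@2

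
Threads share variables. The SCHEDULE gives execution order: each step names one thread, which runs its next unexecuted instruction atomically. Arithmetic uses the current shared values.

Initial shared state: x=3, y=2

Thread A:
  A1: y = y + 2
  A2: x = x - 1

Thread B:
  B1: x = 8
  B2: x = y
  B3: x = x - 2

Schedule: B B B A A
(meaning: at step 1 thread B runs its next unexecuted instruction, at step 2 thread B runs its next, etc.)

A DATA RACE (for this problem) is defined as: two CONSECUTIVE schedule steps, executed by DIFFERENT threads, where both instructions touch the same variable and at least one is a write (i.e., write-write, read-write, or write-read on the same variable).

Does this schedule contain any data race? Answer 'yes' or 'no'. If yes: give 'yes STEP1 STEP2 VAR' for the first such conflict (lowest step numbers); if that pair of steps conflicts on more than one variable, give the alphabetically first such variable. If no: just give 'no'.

Steps 1,2: same thread (B). No race.
Steps 2,3: same thread (B). No race.
Steps 3,4: B(r=x,w=x) vs A(r=y,w=y). No conflict.
Steps 4,5: same thread (A). No race.

Answer: no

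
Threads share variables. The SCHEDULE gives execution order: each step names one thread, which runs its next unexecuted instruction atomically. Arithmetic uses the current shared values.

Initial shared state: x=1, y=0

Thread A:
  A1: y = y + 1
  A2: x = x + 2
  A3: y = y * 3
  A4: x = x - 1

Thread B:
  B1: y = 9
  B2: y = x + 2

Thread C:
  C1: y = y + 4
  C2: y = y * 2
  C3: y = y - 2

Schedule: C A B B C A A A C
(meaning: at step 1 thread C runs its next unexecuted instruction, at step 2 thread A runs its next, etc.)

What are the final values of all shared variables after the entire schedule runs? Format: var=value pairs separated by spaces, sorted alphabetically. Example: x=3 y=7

Step 1: thread C executes C1 (y = y + 4). Shared: x=1 y=4. PCs: A@0 B@0 C@1
Step 2: thread A executes A1 (y = y + 1). Shared: x=1 y=5. PCs: A@1 B@0 C@1
Step 3: thread B executes B1 (y = 9). Shared: x=1 y=9. PCs: A@1 B@1 C@1
Step 4: thread B executes B2 (y = x + 2). Shared: x=1 y=3. PCs: A@1 B@2 C@1
Step 5: thread C executes C2 (y = y * 2). Shared: x=1 y=6. PCs: A@1 B@2 C@2
Step 6: thread A executes A2 (x = x + 2). Shared: x=3 y=6. PCs: A@2 B@2 C@2
Step 7: thread A executes A3 (y = y * 3). Shared: x=3 y=18. PCs: A@3 B@2 C@2
Step 8: thread A executes A4 (x = x - 1). Shared: x=2 y=18. PCs: A@4 B@2 C@2
Step 9: thread C executes C3 (y = y - 2). Shared: x=2 y=16. PCs: A@4 B@2 C@3

Answer: x=2 y=16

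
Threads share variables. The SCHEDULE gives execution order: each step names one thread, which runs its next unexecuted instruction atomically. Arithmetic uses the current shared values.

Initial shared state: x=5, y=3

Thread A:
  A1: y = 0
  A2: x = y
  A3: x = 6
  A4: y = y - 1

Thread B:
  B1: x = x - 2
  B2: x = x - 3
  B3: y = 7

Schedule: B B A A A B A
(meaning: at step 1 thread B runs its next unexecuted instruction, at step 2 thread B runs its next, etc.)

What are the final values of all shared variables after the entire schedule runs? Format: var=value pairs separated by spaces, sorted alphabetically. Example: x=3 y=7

Step 1: thread B executes B1 (x = x - 2). Shared: x=3 y=3. PCs: A@0 B@1
Step 2: thread B executes B2 (x = x - 3). Shared: x=0 y=3. PCs: A@0 B@2
Step 3: thread A executes A1 (y = 0). Shared: x=0 y=0. PCs: A@1 B@2
Step 4: thread A executes A2 (x = y). Shared: x=0 y=0. PCs: A@2 B@2
Step 5: thread A executes A3 (x = 6). Shared: x=6 y=0. PCs: A@3 B@2
Step 6: thread B executes B3 (y = 7). Shared: x=6 y=7. PCs: A@3 B@3
Step 7: thread A executes A4 (y = y - 1). Shared: x=6 y=6. PCs: A@4 B@3

Answer: x=6 y=6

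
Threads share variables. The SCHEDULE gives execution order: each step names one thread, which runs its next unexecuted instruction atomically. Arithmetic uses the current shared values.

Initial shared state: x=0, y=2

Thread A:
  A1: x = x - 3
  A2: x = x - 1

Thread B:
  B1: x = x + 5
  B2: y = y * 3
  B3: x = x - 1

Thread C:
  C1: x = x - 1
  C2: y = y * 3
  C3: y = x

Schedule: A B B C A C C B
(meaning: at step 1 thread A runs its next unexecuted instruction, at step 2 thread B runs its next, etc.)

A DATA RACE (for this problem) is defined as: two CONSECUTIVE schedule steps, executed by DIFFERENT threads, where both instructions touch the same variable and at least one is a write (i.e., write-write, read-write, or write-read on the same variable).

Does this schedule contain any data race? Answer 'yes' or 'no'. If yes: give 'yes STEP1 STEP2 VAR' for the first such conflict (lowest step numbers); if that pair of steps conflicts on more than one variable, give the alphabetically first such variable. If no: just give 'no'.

Answer: yes 1 2 x

Derivation:
Steps 1,2: A(x = x - 3) vs B(x = x + 5). RACE on x (W-W).
Steps 2,3: same thread (B). No race.
Steps 3,4: B(r=y,w=y) vs C(r=x,w=x). No conflict.
Steps 4,5: C(x = x - 1) vs A(x = x - 1). RACE on x (W-W).
Steps 5,6: A(r=x,w=x) vs C(r=y,w=y). No conflict.
Steps 6,7: same thread (C). No race.
Steps 7,8: C(y = x) vs B(x = x - 1). RACE on x (R-W).
First conflict at steps 1,2.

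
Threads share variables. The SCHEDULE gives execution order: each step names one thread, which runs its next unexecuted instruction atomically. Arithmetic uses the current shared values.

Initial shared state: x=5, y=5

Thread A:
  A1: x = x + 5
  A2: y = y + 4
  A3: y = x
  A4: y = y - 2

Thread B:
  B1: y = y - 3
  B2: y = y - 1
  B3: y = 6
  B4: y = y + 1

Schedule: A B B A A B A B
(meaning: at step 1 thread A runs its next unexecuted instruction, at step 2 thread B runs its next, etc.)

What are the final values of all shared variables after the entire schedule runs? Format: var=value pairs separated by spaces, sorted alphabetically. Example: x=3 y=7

Answer: x=10 y=5

Derivation:
Step 1: thread A executes A1 (x = x + 5). Shared: x=10 y=5. PCs: A@1 B@0
Step 2: thread B executes B1 (y = y - 3). Shared: x=10 y=2. PCs: A@1 B@1
Step 3: thread B executes B2 (y = y - 1). Shared: x=10 y=1. PCs: A@1 B@2
Step 4: thread A executes A2 (y = y + 4). Shared: x=10 y=5. PCs: A@2 B@2
Step 5: thread A executes A3 (y = x). Shared: x=10 y=10. PCs: A@3 B@2
Step 6: thread B executes B3 (y = 6). Shared: x=10 y=6. PCs: A@3 B@3
Step 7: thread A executes A4 (y = y - 2). Shared: x=10 y=4. PCs: A@4 B@3
Step 8: thread B executes B4 (y = y + 1). Shared: x=10 y=5. PCs: A@4 B@4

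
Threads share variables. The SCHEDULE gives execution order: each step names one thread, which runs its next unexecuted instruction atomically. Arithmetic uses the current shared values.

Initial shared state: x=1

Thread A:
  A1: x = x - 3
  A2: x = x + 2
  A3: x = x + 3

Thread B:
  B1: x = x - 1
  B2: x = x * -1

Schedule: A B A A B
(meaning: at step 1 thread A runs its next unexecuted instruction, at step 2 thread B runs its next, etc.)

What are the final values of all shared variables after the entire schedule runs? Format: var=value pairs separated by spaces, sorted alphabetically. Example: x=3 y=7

Answer: x=-2

Derivation:
Step 1: thread A executes A1 (x = x - 3). Shared: x=-2. PCs: A@1 B@0
Step 2: thread B executes B1 (x = x - 1). Shared: x=-3. PCs: A@1 B@1
Step 3: thread A executes A2 (x = x + 2). Shared: x=-1. PCs: A@2 B@1
Step 4: thread A executes A3 (x = x + 3). Shared: x=2. PCs: A@3 B@1
Step 5: thread B executes B2 (x = x * -1). Shared: x=-2. PCs: A@3 B@2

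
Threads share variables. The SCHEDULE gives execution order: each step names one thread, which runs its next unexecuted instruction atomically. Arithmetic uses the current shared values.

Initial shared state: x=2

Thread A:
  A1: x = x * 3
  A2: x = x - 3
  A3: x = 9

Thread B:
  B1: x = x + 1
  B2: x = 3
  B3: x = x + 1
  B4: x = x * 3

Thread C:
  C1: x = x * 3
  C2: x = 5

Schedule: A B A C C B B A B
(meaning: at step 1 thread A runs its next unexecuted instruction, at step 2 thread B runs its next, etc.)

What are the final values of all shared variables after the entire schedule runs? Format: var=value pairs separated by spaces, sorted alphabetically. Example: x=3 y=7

Answer: x=27

Derivation:
Step 1: thread A executes A1 (x = x * 3). Shared: x=6. PCs: A@1 B@0 C@0
Step 2: thread B executes B1 (x = x + 1). Shared: x=7. PCs: A@1 B@1 C@0
Step 3: thread A executes A2 (x = x - 3). Shared: x=4. PCs: A@2 B@1 C@0
Step 4: thread C executes C1 (x = x * 3). Shared: x=12. PCs: A@2 B@1 C@1
Step 5: thread C executes C2 (x = 5). Shared: x=5. PCs: A@2 B@1 C@2
Step 6: thread B executes B2 (x = 3). Shared: x=3. PCs: A@2 B@2 C@2
Step 7: thread B executes B3 (x = x + 1). Shared: x=4. PCs: A@2 B@3 C@2
Step 8: thread A executes A3 (x = 9). Shared: x=9. PCs: A@3 B@3 C@2
Step 9: thread B executes B4 (x = x * 3). Shared: x=27. PCs: A@3 B@4 C@2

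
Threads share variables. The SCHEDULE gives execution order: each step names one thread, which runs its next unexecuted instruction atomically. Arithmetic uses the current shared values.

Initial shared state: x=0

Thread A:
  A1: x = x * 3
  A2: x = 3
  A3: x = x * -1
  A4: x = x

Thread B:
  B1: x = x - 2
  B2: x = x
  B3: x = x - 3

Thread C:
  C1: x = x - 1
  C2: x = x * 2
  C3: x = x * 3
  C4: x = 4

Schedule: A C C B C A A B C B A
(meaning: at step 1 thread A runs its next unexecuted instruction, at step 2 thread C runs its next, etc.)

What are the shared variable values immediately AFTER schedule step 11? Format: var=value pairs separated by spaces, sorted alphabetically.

Answer: x=1

Derivation:
Step 1: thread A executes A1 (x = x * 3). Shared: x=0. PCs: A@1 B@0 C@0
Step 2: thread C executes C1 (x = x - 1). Shared: x=-1. PCs: A@1 B@0 C@1
Step 3: thread C executes C2 (x = x * 2). Shared: x=-2. PCs: A@1 B@0 C@2
Step 4: thread B executes B1 (x = x - 2). Shared: x=-4. PCs: A@1 B@1 C@2
Step 5: thread C executes C3 (x = x * 3). Shared: x=-12. PCs: A@1 B@1 C@3
Step 6: thread A executes A2 (x = 3). Shared: x=3. PCs: A@2 B@1 C@3
Step 7: thread A executes A3 (x = x * -1). Shared: x=-3. PCs: A@3 B@1 C@3
Step 8: thread B executes B2 (x = x). Shared: x=-3. PCs: A@3 B@2 C@3
Step 9: thread C executes C4 (x = 4). Shared: x=4. PCs: A@3 B@2 C@4
Step 10: thread B executes B3 (x = x - 3). Shared: x=1. PCs: A@3 B@3 C@4
Step 11: thread A executes A4 (x = x). Shared: x=1. PCs: A@4 B@3 C@4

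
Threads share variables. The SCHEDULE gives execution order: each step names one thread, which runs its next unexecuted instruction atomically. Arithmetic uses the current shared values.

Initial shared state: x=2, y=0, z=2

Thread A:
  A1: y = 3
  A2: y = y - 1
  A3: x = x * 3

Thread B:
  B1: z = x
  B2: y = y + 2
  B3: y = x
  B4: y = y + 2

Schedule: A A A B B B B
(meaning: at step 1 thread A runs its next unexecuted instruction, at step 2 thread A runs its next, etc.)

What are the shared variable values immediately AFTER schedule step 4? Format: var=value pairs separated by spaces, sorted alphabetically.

Answer: x=6 y=2 z=6

Derivation:
Step 1: thread A executes A1 (y = 3). Shared: x=2 y=3 z=2. PCs: A@1 B@0
Step 2: thread A executes A2 (y = y - 1). Shared: x=2 y=2 z=2. PCs: A@2 B@0
Step 3: thread A executes A3 (x = x * 3). Shared: x=6 y=2 z=2. PCs: A@3 B@0
Step 4: thread B executes B1 (z = x). Shared: x=6 y=2 z=6. PCs: A@3 B@1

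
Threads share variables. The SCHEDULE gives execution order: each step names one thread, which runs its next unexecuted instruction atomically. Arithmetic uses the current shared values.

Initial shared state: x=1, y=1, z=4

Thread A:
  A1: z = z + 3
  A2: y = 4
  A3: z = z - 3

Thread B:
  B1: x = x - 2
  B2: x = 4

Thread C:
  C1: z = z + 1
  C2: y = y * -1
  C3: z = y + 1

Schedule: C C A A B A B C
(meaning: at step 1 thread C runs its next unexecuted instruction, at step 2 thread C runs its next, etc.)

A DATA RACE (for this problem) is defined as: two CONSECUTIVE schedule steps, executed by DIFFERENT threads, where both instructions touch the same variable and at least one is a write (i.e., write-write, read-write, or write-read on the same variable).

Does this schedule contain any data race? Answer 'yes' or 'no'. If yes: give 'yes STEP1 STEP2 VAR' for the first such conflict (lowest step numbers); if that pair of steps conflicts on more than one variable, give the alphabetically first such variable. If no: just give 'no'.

Answer: no

Derivation:
Steps 1,2: same thread (C). No race.
Steps 2,3: C(r=y,w=y) vs A(r=z,w=z). No conflict.
Steps 3,4: same thread (A). No race.
Steps 4,5: A(r=-,w=y) vs B(r=x,w=x). No conflict.
Steps 5,6: B(r=x,w=x) vs A(r=z,w=z). No conflict.
Steps 6,7: A(r=z,w=z) vs B(r=-,w=x). No conflict.
Steps 7,8: B(r=-,w=x) vs C(r=y,w=z). No conflict.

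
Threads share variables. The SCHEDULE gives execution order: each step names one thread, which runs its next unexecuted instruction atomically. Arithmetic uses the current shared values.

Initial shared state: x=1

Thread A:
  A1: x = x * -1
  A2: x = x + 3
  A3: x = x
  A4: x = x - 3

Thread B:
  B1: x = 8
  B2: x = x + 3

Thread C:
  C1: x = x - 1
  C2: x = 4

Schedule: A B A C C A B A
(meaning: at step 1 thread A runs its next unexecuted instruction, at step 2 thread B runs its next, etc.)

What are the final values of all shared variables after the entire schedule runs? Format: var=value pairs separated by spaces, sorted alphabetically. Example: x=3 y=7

Answer: x=4

Derivation:
Step 1: thread A executes A1 (x = x * -1). Shared: x=-1. PCs: A@1 B@0 C@0
Step 2: thread B executes B1 (x = 8). Shared: x=8. PCs: A@1 B@1 C@0
Step 3: thread A executes A2 (x = x + 3). Shared: x=11. PCs: A@2 B@1 C@0
Step 4: thread C executes C1 (x = x - 1). Shared: x=10. PCs: A@2 B@1 C@1
Step 5: thread C executes C2 (x = 4). Shared: x=4. PCs: A@2 B@1 C@2
Step 6: thread A executes A3 (x = x). Shared: x=4. PCs: A@3 B@1 C@2
Step 7: thread B executes B2 (x = x + 3). Shared: x=7. PCs: A@3 B@2 C@2
Step 8: thread A executes A4 (x = x - 3). Shared: x=4. PCs: A@4 B@2 C@2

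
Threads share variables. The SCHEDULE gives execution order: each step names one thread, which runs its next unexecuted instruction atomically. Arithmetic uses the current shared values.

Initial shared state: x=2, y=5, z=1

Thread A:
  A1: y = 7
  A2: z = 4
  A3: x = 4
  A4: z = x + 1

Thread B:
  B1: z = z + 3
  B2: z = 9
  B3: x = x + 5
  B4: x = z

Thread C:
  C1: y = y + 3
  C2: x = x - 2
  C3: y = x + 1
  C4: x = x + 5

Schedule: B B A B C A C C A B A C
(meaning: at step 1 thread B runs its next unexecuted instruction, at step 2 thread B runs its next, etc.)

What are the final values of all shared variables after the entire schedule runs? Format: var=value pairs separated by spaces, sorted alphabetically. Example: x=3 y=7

Answer: x=9 y=6 z=5

Derivation:
Step 1: thread B executes B1 (z = z + 3). Shared: x=2 y=5 z=4. PCs: A@0 B@1 C@0
Step 2: thread B executes B2 (z = 9). Shared: x=2 y=5 z=9. PCs: A@0 B@2 C@0
Step 3: thread A executes A1 (y = 7). Shared: x=2 y=7 z=9. PCs: A@1 B@2 C@0
Step 4: thread B executes B3 (x = x + 5). Shared: x=7 y=7 z=9. PCs: A@1 B@3 C@0
Step 5: thread C executes C1 (y = y + 3). Shared: x=7 y=10 z=9. PCs: A@1 B@3 C@1
Step 6: thread A executes A2 (z = 4). Shared: x=7 y=10 z=4. PCs: A@2 B@3 C@1
Step 7: thread C executes C2 (x = x - 2). Shared: x=5 y=10 z=4. PCs: A@2 B@3 C@2
Step 8: thread C executes C3 (y = x + 1). Shared: x=5 y=6 z=4. PCs: A@2 B@3 C@3
Step 9: thread A executes A3 (x = 4). Shared: x=4 y=6 z=4. PCs: A@3 B@3 C@3
Step 10: thread B executes B4 (x = z). Shared: x=4 y=6 z=4. PCs: A@3 B@4 C@3
Step 11: thread A executes A4 (z = x + 1). Shared: x=4 y=6 z=5. PCs: A@4 B@4 C@3
Step 12: thread C executes C4 (x = x + 5). Shared: x=9 y=6 z=5. PCs: A@4 B@4 C@4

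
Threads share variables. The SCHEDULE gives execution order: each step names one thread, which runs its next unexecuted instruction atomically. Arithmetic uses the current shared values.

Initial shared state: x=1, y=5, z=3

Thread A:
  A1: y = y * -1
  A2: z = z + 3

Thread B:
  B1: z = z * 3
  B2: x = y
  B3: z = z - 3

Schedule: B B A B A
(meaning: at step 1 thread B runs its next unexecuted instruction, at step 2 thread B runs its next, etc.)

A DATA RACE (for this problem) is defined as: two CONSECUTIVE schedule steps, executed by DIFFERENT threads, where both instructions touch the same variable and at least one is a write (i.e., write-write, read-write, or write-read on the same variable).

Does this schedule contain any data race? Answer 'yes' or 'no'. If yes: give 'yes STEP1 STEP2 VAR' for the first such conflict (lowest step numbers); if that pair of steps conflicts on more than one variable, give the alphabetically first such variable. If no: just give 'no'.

Steps 1,2: same thread (B). No race.
Steps 2,3: B(x = y) vs A(y = y * -1). RACE on y (R-W).
Steps 3,4: A(r=y,w=y) vs B(r=z,w=z). No conflict.
Steps 4,5: B(z = z - 3) vs A(z = z + 3). RACE on z (W-W).
First conflict at steps 2,3.

Answer: yes 2 3 y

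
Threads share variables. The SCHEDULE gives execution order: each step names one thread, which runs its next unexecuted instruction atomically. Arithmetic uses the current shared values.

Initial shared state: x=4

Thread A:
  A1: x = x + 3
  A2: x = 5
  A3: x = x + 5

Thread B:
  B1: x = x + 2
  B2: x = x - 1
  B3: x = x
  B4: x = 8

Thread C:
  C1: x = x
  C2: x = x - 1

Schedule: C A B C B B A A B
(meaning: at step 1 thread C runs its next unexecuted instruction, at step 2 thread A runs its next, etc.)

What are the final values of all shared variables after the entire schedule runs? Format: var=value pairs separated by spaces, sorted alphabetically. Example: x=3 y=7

Step 1: thread C executes C1 (x = x). Shared: x=4. PCs: A@0 B@0 C@1
Step 2: thread A executes A1 (x = x + 3). Shared: x=7. PCs: A@1 B@0 C@1
Step 3: thread B executes B1 (x = x + 2). Shared: x=9. PCs: A@1 B@1 C@1
Step 4: thread C executes C2 (x = x - 1). Shared: x=8. PCs: A@1 B@1 C@2
Step 5: thread B executes B2 (x = x - 1). Shared: x=7. PCs: A@1 B@2 C@2
Step 6: thread B executes B3 (x = x). Shared: x=7. PCs: A@1 B@3 C@2
Step 7: thread A executes A2 (x = 5). Shared: x=5. PCs: A@2 B@3 C@2
Step 8: thread A executes A3 (x = x + 5). Shared: x=10. PCs: A@3 B@3 C@2
Step 9: thread B executes B4 (x = 8). Shared: x=8. PCs: A@3 B@4 C@2

Answer: x=8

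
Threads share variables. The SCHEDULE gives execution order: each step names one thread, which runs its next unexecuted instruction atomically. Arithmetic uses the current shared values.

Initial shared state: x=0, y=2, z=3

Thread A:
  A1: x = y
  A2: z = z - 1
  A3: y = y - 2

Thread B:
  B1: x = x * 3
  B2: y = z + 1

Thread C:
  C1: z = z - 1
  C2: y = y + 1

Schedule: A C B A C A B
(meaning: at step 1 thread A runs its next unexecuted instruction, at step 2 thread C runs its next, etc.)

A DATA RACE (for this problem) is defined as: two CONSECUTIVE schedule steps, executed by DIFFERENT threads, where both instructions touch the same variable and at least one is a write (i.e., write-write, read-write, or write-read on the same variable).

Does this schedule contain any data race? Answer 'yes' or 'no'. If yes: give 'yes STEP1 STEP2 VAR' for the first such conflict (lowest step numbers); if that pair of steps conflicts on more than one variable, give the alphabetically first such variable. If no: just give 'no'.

Answer: yes 5 6 y

Derivation:
Steps 1,2: A(r=y,w=x) vs C(r=z,w=z). No conflict.
Steps 2,3: C(r=z,w=z) vs B(r=x,w=x). No conflict.
Steps 3,4: B(r=x,w=x) vs A(r=z,w=z). No conflict.
Steps 4,5: A(r=z,w=z) vs C(r=y,w=y). No conflict.
Steps 5,6: C(y = y + 1) vs A(y = y - 2). RACE on y (W-W).
Steps 6,7: A(y = y - 2) vs B(y = z + 1). RACE on y (W-W).
First conflict at steps 5,6.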